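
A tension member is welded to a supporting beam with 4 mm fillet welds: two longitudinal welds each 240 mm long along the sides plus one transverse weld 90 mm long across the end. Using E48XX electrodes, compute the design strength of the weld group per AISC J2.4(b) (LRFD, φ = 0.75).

φR_n ≈ 348 kN

E48XX → F_EXX = 480 MPa.
t_e = 0.707 × 4 = 2.828 mm.
R_nwl = 0.6 × 480 × 2.828 × 480 × 10⁻³ = 390.9 kN (longitudinal, 2 welds).
R_nwt = 0.6 × 480 × 2.828 × 90 × 10⁻³ = 73.3 kN (transverse, base value).
(i) R_nwl + R_nwt = 464.2 kN; (ii) 0.85 R_nwl + 1.5 R_nwt = 442.3 kN.
R_n = max = 464.2 kN [governs: (i)]; φR_n = 348.2 kN.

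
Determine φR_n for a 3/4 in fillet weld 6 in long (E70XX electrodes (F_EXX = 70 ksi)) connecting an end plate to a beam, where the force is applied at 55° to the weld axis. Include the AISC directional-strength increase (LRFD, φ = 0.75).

φR_n ≈ 137 kip

t_e = 0.707 × 0.75 = 0.5302 in; A_we = 0.5302 × 6 = 3.181 in².
Directional factor: 1.0 + 0.5 sin^1.5(55°) = 1.371.
F_nw = 0.6 × 70 × 1.371 = 57.57 ksi.
φR_n = 0.75 × 57.57 × 3.181 = 137.4 kip.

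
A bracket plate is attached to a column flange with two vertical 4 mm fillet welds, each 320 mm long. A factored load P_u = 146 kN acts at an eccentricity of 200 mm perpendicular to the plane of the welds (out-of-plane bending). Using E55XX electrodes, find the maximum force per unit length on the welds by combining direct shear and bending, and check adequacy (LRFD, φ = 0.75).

f_max ≈ 885 N/mm; NOT adequate

E55XX → F_EXX = 550 MPa.
L_w = 2 × 320 = 640 mm; section modulus (unit throat) S = 2 × L²/6 = 34130 mm².
Direct shear f_v = P/L_w = 146×10³/640 = 228.1 N/mm.
Moment M = P × e = 146×10³ × 200 = 29200000 N·mm; bending f_b = M/S = 855.5 N/mm.
f_max = √(f_v² + f_b²) = √(228.1² + 855.5²) = 885.4 N/mm.
φr_n = 0.75 × 0.6 × 550 × (0.707 × 4) = 699.9 N/mm → NOT adequate.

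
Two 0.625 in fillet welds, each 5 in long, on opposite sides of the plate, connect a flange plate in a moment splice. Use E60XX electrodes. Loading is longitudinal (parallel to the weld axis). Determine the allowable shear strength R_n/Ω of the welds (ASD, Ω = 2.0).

R_n/Ω ≈ 79.5 kips

E60XX → F_EXX = 60 ksi.
Effective throat t_e = 0.707 × 0.625 = 0.4419 in.
Total length L = 10 in; A_we = 0.4419 × 10 = 4.419 in².
F_nw = 0.6 F_EXX = 0.6 × 60 = 36 ksi.
R_n = 36 × 4.419 = 159.1 kips; R_n/Ω = 159.1/2.0 = 79.54 kips.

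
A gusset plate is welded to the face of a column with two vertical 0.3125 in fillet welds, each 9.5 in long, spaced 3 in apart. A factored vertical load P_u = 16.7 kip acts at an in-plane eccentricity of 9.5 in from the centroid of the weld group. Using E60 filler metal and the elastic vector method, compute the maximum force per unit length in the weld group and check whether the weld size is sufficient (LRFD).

f_max ≈ 4.6 kip/in; adequate

E60XX → F_EXX = 60 ksi.
Total weld length L_w = 19 in. Treat welds as unit-width lines.
Polar moment about centroid: J = 2[d³/12 + d(b/2)²] = 2[9.5³/12 + 9.5×1.5²] = 185.6 in³.
Direct shear f_v = P/L_w = 16.7 / 19 = 0.8789 kip/in (vertical).
Torsion M = P·e = 16.7 × 9.5 = 158.65 kip·in.
Critical point at (x, y) = (1.5, 4.75) from centroid. f_tx = M·y/J = 4.059 kip/in; f_ty = M·x/J = 1.282 kip/in.
Resultant f_max = √[f_tx² + (f_v + f_ty)²] = √[4.059² + (0.8789 + 1.282)²] = 4.599 kip/in.
Capacity per unit length: φr_n = 0.75 × 0.6 × 60 × (0.707 × 0.3125) = 5.965 kip/in.
4.599 ≤ 5.965 → adequate.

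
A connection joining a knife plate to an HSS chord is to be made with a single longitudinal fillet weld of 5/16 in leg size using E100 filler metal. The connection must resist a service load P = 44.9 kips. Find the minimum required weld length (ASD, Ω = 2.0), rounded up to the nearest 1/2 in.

L = 7 in

E100XX → F_EXX = 100 ksi.
Throat t_e = 0.707 × 0.3125 = 0.2209 in.
r_n/Ω = (0.6 × 100 × 0.2209) / 2.0 = 6.628 kip/in.
L_req = P / (r_n/Ω) = 44.9 / 6.628 = 6.774 in total.
Round up → use L = 7 in.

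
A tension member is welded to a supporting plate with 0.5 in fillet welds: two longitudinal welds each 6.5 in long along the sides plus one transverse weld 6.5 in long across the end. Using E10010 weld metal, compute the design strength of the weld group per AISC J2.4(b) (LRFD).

E100XX → F_EXX = 100 ksi.
t_e = 0.707 × 0.5 = 0.3535 in.
R_nwl = 0.6 × 100 × 0.3535 × 13 = 275.7 kips (longitudinal, 2 welds).
R_nwt = 0.6 × 100 × 0.3535 × 6.5 = 137.9 kips (transverse, base value).
(i) R_nwl + R_nwt = 413.6 kips; (ii) 0.85 R_nwl + 1.5 R_nwt = 441.2 kips.
R_n = max = 441.2 kips [governs: (ii)]; φR_n = 330.9 kips.

φR_n ≈ 331 kips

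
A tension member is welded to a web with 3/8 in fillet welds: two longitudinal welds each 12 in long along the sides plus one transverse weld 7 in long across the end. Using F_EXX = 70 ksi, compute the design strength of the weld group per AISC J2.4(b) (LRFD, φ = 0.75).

φR_n ≈ 259 kips

t_e = 0.707 × 0.375 = 0.2651 in.
R_nwl = 0.6 × 70 × 0.2651 × 24 = 267.2 kips (longitudinal, 2 welds).
R_nwt = 0.6 × 70 × 0.2651 × 7 = 77.95 kips (transverse, base value).
(i) R_nwl + R_nwt = 345.2 kips; (ii) 0.85 R_nwl + 1.5 R_nwt = 344.1 kips.
R_n = max = 345.2 kips [governs: (i)]; φR_n = 258.9 kips.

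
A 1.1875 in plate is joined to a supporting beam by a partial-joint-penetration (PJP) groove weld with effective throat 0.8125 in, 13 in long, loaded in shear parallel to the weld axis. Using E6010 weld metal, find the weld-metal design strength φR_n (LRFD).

φR_n ≈ 285 kips

E60XX → F_EXX = 60 ksi.
Effective throat (given) t_e = 0.8125 in.
A_we = 0.8125 × 13 = 10.56 in².
F_nw = 0.6 F_EXX = 36 ksi.
φR_n = 0.75 × 36 × 10.56 = 285.2 kips.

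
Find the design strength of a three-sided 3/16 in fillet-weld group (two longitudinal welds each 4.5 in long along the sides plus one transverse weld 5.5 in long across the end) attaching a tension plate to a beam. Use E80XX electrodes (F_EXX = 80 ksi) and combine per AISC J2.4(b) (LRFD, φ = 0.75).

t_e = 0.707 × 0.1875 = 0.1326 in.
R_nwl = 0.6 × 80 × 0.1326 × 9 = 57.27 kips (longitudinal, 2 welds).
R_nwt = 0.6 × 80 × 0.1326 × 5.5 = 35 kips (transverse, base value).
(i) R_nwl + R_nwt = 92.26 kips; (ii) 0.85 R_nwl + 1.5 R_nwt = 101.2 kips.
R_n = max = 101.2 kips [governs: (ii)]; φR_n = 75.88 kips.

φR_n ≈ 75.9 kips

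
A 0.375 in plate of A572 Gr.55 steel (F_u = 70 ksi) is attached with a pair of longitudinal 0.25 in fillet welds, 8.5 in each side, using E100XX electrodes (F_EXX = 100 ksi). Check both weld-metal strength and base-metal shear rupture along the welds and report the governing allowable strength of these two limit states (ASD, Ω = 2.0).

t_e = 0.707 × 0.25 = 0.1767 in; L = 17 in.
Weld metal: R_n/Ω = (1/2.0) × 0.6 × 100 × 0.1767 × 17 = 90.14 kip.
Base metal (shear rupture): R_n/Ω = (1/2.0) × 0.6 × 70 × 0.375 × 17 = 133.9 kip.
Governing: weld metal.

R_n/Ω ≈ 90.1 kip (weld metal governs)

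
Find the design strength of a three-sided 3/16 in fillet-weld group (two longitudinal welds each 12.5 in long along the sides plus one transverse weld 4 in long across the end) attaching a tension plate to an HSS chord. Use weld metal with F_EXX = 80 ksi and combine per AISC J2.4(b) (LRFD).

φR_n ≈ 138 kips

t_e = 0.707 × 0.1875 = 0.1326 in.
R_nwl = 0.6 × 80 × 0.1326 × 25 = 159.1 kips (longitudinal, 2 welds).
R_nwt = 0.6 × 80 × 0.1326 × 4 = 25.45 kips (transverse, base value).
(i) R_nwl + R_nwt = 184.5 kips; (ii) 0.85 R_nwl + 1.5 R_nwt = 173.4 kips.
R_n = max = 184.5 kips [governs: (i)]; φR_n = 138.4 kips.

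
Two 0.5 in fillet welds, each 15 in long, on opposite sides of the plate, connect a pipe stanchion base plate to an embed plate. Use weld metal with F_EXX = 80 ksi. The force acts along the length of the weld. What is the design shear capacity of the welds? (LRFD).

φR_n ≈ 382 kip

Effective throat t_e = 0.707 × 0.5 = 0.3535 in.
Total length L = 30 in; A_we = 0.3535 × 30 = 10.6 in².
F_nw = 0.6 F_EXX = 0.6 × 80 = 48 ksi.
φR_n = 0.75 × 48 × 10.6 = 381.8 kip.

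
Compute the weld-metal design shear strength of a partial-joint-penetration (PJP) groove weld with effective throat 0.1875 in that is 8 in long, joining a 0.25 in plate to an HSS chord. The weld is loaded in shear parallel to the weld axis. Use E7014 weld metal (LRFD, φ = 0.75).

E70XX → F_EXX = 70 ksi.
Effective throat (given) t_e = 0.1875 in.
A_we = 0.1875 × 8 = 1.5 in².
F_nw = 0.6 F_EXX = 42 ksi.
φR_n = 0.75 × 42 × 1.5 = 47.25 kip.

φR_n ≈ 47.2 kip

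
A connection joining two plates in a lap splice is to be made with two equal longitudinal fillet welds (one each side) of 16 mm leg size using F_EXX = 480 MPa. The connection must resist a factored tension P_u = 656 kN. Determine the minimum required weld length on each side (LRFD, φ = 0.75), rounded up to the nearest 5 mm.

L = 135 mm on each side

Throat t_e = 0.707 × 16 = 11.31 mm.
φr_n = 0.75 × 0.6 × 480 × 11.31 × 10⁻³ = 2.443 kN/mm.
L_req = P_u / φr_n = 656 / 2.443 = 268.5 mm total.
Per side: 268.5 / 2 = 134.2 mm.
Round up → use L = 135 mm on each side.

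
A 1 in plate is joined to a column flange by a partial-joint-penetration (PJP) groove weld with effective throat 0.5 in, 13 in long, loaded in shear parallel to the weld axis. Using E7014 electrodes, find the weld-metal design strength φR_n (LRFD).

φR_n ≈ 205 kip

E70XX → F_EXX = 70 ksi.
Effective throat (given) t_e = 0.5 in.
A_we = 0.5 × 13 = 6.5 in².
F_nw = 0.6 F_EXX = 42 ksi.
φR_n = 0.75 × 42 × 6.5 = 204.8 kip.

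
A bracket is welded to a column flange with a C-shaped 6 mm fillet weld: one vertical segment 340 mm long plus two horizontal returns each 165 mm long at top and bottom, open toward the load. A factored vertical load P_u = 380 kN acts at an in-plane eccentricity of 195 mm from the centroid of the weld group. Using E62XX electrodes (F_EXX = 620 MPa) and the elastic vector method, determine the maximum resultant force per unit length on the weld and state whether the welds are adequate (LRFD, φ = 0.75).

Total weld length L_w = 670 mm. Treat welds as unit-width lines.
Centroid: x̄ = 2×165×82.5 / 670 = 40.63 mm from the vertical weld.
Polar moment about centroid: J = I_x + I_y = [340³/12 + 2×165×170²] + [340×40.63² + 2(165³/12 + 165×41.87²)] = 14700000 mm³.
Direct shear f_v = P/L_w = 380×10³ / 670 = 567.2 N/mm (vertical).
Torsion M = P·e = 380×10³ × 195 = 74100000 N·mm.
Critical point at (x, y) = (124.4, 170) from centroid. f_tx = M·y/J = 856.9 N/mm; f_ty = M·x/J = 626.9 N/mm.
Resultant f_max = √[f_tx² + (f_v + f_ty)²] = √[856.9² + (567.2 + 626.9)²] = 1470 N/mm.
Capacity per unit length: φr_n = 0.75 × 0.6 × 620 × (0.707 × 6) = 1184 N/mm.
1470 > 1184 → NOT adequate.

f_max ≈ 1470 N/mm; NOT adequate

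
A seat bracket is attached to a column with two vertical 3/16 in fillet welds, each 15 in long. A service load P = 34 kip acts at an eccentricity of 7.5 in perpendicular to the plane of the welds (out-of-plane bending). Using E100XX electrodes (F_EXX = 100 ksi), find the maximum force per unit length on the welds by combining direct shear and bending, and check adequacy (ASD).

L_w = 2 × 15 = 30 in; section modulus (unit throat) S = 2 × L²/6 = 75 in².
Direct shear f_v = P/L_w = 34/30 = 1.133 kip/in.
Moment M = P × e = 34 × 7.5 = 255 kip·in; bending f_b = M/S = 3.4 kip/in.
f_max = √(f_v² + f_b²) = √(1.133² + 3.4²) = 3.584 kip/in.
r_n/Ω = (1/2.0) × 0.6 × 100 × (0.707 × 0.1875) = 3.977 kip/in → adequate.

f_max ≈ 3.58 kip/in; adequate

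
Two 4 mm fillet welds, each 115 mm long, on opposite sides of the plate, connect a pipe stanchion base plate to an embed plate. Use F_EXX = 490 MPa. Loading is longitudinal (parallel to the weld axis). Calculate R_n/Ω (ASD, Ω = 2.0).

Effective throat t_e = 0.707 × 4 = 2.828 mm.
Total length L = 230 mm; A_we = 2.828 × 230 = 650.4 mm².
F_nw = 0.6 F_EXX = 0.6 × 490 = 294 MPa.
R_n = 294 × 650.4 × 10⁻³ = 191.2 kN; R_n/Ω = 191.2/2.0 = 95.61 kN.

R_n/Ω ≈ 95.6 kN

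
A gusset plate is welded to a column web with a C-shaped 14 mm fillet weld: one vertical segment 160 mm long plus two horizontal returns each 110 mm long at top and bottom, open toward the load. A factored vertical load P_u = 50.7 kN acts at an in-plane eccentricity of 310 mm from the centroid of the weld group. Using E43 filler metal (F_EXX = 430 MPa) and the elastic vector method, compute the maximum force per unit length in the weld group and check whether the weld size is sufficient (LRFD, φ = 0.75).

f_max ≈ 879 N/mm; adequate

Total weld length L_w = 380 mm. Treat welds as unit-width lines.
Centroid: x̄ = 2×110×55 / 380 = 31.84 mm from the vertical weld.
Polar moment about centroid: J = I_x + I_y = [160³/12 + 2×110×80²] + [160×31.84² + 2(110³/12 + 110×23.16²)] = 2251000 mm³.
Direct shear f_v = P/L_w = 50.7×10³ / 380 = 133.4 N/mm (vertical).
Torsion M = P·e = 50.7×10³ × 310 = 15717000 N·mm.
Critical point at (x, y) = (78.16, 80) from centroid. f_tx = M·y/J = 558.5 N/mm; f_ty = M·x/J = 545.6 N/mm.
Resultant f_max = √[f_tx² + (f_v + f_ty)²] = √[558.5² + (133.4 + 545.6)²] = 879.2 N/mm.
Capacity per unit length: φr_n = 0.75 × 0.6 × 430 × (0.707 × 14) = 1915 N/mm.
879.2 ≤ 1915 → adequate.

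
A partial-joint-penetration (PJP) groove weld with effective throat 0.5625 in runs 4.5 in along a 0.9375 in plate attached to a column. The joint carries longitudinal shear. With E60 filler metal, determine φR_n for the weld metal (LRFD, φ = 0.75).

φR_n ≈ 68.3 kips

E60XX → F_EXX = 60 ksi.
Effective throat (given) t_e = 0.5625 in.
A_we = 0.5625 × 4.5 = 2.531 in².
F_nw = 0.6 F_EXX = 36 ksi.
φR_n = 0.75 × 36 × 2.531 = 68.34 kips.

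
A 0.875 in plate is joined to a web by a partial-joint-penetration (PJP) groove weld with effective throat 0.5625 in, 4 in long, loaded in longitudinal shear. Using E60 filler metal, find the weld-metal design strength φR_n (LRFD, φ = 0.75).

E60XX → F_EXX = 60 ksi.
Effective throat (given) t_e = 0.5625 in.
A_we = 0.5625 × 4 = 2.25 in².
F_nw = 0.6 F_EXX = 36 ksi.
φR_n = 0.75 × 36 × 2.25 = 60.75 kip.

φR_n ≈ 60.8 kip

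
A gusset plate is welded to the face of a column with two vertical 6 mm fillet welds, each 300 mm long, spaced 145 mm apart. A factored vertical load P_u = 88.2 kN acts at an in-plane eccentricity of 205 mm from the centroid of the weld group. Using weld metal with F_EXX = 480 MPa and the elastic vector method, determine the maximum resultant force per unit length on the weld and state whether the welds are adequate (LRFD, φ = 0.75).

Total weld length L_w = 600 mm. Treat welds as unit-width lines.
Polar moment about centroid: J = 2[d³/12 + d(b/2)²] = 2[300³/12 + 300×72.5²] = 7654000 mm³.
Direct shear f_v = P/L_w = 88.2×10³ / 600 = 147 N/mm (vertical).
Torsion M = P·e = 88.2×10³ × 205 = 18081000 N·mm.
Critical point at (x, y) = (72.5, 150) from centroid. f_tx = M·y/J = 354.4 N/mm; f_ty = M·x/J = 171.3 N/mm.
Resultant f_max = √[f_tx² + (f_v + f_ty)²] = √[354.4² + (147 + 171.3)²] = 476.3 N/mm.
Capacity per unit length: φr_n = 0.75 × 0.6 × 480 × (0.707 × 6) = 916.3 N/mm.
476.3 ≤ 916.3 → adequate.

f_max ≈ 476 N/mm; adequate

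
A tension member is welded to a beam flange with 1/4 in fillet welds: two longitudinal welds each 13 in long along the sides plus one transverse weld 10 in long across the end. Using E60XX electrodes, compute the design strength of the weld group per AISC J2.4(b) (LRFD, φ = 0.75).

φR_n ≈ 177 kip

E60XX → F_EXX = 60 ksi.
t_e = 0.707 × 0.25 = 0.1767 in.
R_nwl = 0.6 × 60 × 0.1767 × 26 = 165.4 kip (longitudinal, 2 welds).
R_nwt = 0.6 × 60 × 0.1767 × 10 = 63.63 kip (transverse, base value).
(i) R_nwl + R_nwt = 229.1 kip; (ii) 0.85 R_nwl + 1.5 R_nwt = 236.1 kip.
R_n = max = 236.1 kip [governs: (ii)]; φR_n = 177.1 kip.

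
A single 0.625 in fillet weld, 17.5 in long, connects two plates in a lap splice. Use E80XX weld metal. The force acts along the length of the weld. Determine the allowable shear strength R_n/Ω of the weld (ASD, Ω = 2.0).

E80XX → F_EXX = 80 ksi.
Effective throat t_e = 0.707 × 0.625 = 0.4419 in.
Total length L = 17.5 in; A_we = 0.4419 × 17.5 = 7.733 in².
F_nw = 0.6 F_EXX = 0.6 × 80 = 48 ksi.
R_n = 48 × 7.733 = 371.2 kips; R_n/Ω = 371.2/2.0 = 185.6 kips.

R_n/Ω ≈ 186 kips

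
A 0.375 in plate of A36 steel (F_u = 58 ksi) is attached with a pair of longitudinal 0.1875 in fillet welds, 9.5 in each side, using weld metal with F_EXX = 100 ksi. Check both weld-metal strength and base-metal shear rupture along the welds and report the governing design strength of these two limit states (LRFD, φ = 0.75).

φR_n ≈ 113 kips (weld metal governs)

t_e = 0.707 × 0.1875 = 0.1326 in; L = 19 in.
Weld metal: φR_n = 0.75 × 0.6 × 100 × 0.1326 × 19 = 113.3 kips.
Base metal (shear rupture): φR_n = 0.75 × 0.6 × 58 × 0.375 × 19 = 186 kips.
Governing: weld metal.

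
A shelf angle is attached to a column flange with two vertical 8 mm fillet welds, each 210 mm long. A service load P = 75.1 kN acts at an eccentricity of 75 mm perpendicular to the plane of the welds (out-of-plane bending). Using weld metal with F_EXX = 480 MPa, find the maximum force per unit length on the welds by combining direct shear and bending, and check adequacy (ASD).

f_max ≈ 423 N/mm; adequate

L_w = 2 × 210 = 420 mm; section modulus (unit throat) S = 2 × L²/6 = 14700 mm².
Direct shear f_v = P/L_w = 75.1×10³/420 = 178.8 N/mm.
Moment M = P × e = 75.1×10³ × 75 = 5632500 N·mm; bending f_b = M/S = 383.2 N/mm.
f_max = √(f_v² + f_b²) = √(178.8² + 383.2²) = 422.8 N/mm.
r_n/Ω = (1/2.0) × 0.6 × 480 × (0.707 × 8) = 814.5 N/mm → adequate.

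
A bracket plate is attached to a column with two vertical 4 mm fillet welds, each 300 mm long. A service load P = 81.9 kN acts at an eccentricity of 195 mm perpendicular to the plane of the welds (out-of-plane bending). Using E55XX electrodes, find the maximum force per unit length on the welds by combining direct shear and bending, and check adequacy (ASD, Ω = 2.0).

f_max ≈ 550 N/mm; NOT adequate

E55XX → F_EXX = 550 MPa.
L_w = 2 × 300 = 600 mm; section modulus (unit throat) S = 2 × L²/6 = 30000 mm².
Direct shear f_v = P/L_w = 81.9×10³/600 = 136.5 N/mm.
Moment M = P × e = 81.9×10³ × 195 = 15970000 N·mm; bending f_b = M/S = 532.4 N/mm.
f_max = √(f_v² + f_b²) = √(136.5² + 532.4²) = 549.6 N/mm.
r_n/Ω = (1/2.0) × 0.6 × 550 × (0.707 × 4) = 466.6 N/mm → NOT adequate.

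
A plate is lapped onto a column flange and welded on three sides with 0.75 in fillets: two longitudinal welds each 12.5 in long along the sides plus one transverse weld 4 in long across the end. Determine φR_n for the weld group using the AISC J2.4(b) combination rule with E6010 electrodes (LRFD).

E60XX → F_EXX = 60 ksi.
t_e = 0.707 × 0.75 = 0.5302 in.
R_nwl = 0.6 × 60 × 0.5302 × 25 = 477.2 kips (longitudinal, 2 welds).
R_nwt = 0.6 × 60 × 0.5302 × 4 = 76.36 kips (transverse, base value).
(i) R_nwl + R_nwt = 553.6 kips; (ii) 0.85 R_nwl + 1.5 R_nwt = 520.2 kips.
R_n = max = 553.6 kips [governs: (i)]; φR_n = 415.2 kips.

φR_n ≈ 415 kips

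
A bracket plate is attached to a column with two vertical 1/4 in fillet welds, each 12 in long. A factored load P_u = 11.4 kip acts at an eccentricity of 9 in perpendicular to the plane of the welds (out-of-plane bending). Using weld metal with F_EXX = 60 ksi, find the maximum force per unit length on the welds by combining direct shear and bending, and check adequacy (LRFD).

f_max ≈ 2.19 kip/in; adequate

L_w = 2 × 12 = 24 in; section modulus (unit throat) S = 2 × L²/6 = 48 in².
Direct shear f_v = P/L_w = 11.4/24 = 0.475 kip/in.
Moment M = P × e = 11.4 × 9 = 102.6 kip·in; bending f_b = M/S = 2.138 kip/in.
f_max = √(f_v² + f_b²) = √(0.475² + 2.138²) = 2.19 kip/in.
φr_n = 0.75 × 0.6 × 60 × (0.707 × 0.25) = 4.772 kip/in → adequate.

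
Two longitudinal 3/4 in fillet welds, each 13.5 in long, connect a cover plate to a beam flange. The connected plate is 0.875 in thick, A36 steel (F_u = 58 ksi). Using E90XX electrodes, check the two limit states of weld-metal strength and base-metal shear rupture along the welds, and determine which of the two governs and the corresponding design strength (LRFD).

E90XX → F_EXX = 90 ksi.
t_e = 0.707 × 0.75 = 0.5302 in; L = 27 in.
Weld metal: φR_n = 0.75 × 0.6 × 90 × 0.5302 × 27 = 579.8 kip.
Base metal (shear rupture): φR_n = 0.75 × 0.6 × 58 × 0.875 × 27 = 616.6 kip.
Governing: weld metal.

φR_n ≈ 580 kip (weld metal governs)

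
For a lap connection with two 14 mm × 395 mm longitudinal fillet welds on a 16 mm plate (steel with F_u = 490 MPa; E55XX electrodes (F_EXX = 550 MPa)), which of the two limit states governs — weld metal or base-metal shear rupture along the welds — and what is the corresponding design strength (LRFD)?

φR_n ≈ 1940 kN (weld metal governs)

t_e = 0.707 × 14 = 9.898 mm; L = 790 mm.
Weld metal: φR_n = 0.75 × 0.6 × 550 × 9.898 × 790 × 10⁻³ = 1935 kN.
Base metal (shear rupture): φR_n = 0.75 × 0.6 × 490 × 16 × 790 × 10⁻³ = 2787 kN.
Governing: weld metal.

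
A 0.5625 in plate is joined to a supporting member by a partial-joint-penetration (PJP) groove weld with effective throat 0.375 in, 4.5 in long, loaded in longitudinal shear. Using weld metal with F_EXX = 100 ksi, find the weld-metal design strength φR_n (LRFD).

φR_n ≈ 75.9 kips

Effective throat (given) t_e = 0.375 in.
A_we = 0.375 × 4.5 = 1.688 in².
F_nw = 0.6 F_EXX = 60 ksi.
φR_n = 0.75 × 60 × 1.688 = 75.94 kips.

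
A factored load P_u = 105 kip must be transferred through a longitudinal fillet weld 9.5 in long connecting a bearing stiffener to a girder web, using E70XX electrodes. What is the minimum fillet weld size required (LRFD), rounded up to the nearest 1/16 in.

E70XX → F_EXX = 70 ksi.
Total weld length L = 9.5 in.
Required throat t_e = P_u / (φ × 0.6 F_EXX × L) = 105 / (0.75 × 0.6 × 70 × 9.5) = 0.3509 in.
Required leg w = t_e / 0.707 = 0.4963 in → use 1/2 in.

w = 1/2 in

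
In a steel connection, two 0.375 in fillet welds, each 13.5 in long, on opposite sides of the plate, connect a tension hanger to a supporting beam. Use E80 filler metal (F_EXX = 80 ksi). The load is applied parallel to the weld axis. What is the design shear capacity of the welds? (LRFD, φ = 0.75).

Effective throat t_e = 0.707 × 0.375 = 0.2651 in.
Total length L = 27 in; A_we = 0.2651 × 27 = 7.158 in².
F_nw = 0.6 F_EXX = 0.6 × 80 = 48 ksi.
φR_n = 0.75 × 48 × 7.158 = 257.7 kip.

φR_n ≈ 258 kip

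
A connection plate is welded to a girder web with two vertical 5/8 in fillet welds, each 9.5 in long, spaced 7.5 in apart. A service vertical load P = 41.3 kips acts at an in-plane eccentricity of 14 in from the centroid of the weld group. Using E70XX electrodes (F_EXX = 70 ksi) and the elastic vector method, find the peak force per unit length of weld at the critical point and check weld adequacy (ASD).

f_max ≈ 10 kip/in; NOT adequate

Total weld length L_w = 19 in. Treat welds as unit-width lines.
Polar moment about centroid: J = 2[d³/12 + d(b/2)²] = 2[9.5³/12 + 9.5×3.75²] = 410.1 in³.
Direct shear f_v = P/L_w = 41.3 / 19 = 2.174 kip/in (vertical).
Torsion M = P·e = 41.3 × 14 = 578.2 kip·in.
Critical point at (x, y) = (3.75, 4.75) from centroid. f_tx = M·y/J = 6.697 kip/in; f_ty = M·x/J = 5.287 kip/in.
Resultant f_max = √[f_tx² + (f_v + f_ty)²] = √[6.697² + (2.174 + 5.287)²] = 10.03 kip/in.
Capacity per unit length: r_n/Ω = (1/2.0) × 0.6 × 70 × (0.707 × 0.625) = 9.279 kip/in.
10.03 > 9.279 → NOT adequate.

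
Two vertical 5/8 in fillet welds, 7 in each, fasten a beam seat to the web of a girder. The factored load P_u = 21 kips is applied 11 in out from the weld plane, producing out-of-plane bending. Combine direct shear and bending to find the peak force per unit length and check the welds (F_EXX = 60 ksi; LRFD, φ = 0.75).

L_w = 2 × 7 = 14 in; section modulus (unit throat) S = 2 × L²/6 = 16.33 in².
Direct shear f_v = P/L_w = 21/14 = 1.5 kip/in.
Moment M = P × e = 21 × 11 = 231 kip·in; bending f_b = M/S = 14.14 kip/in.
f_max = √(f_v² + f_b²) = √(1.5² + 14.14²) = 14.22 kip/in.
φr_n = 0.75 × 0.6 × 60 × (0.707 × 0.625) = 11.93 kip/in → NOT adequate.

f_max ≈ 14.2 kip/in; NOT adequate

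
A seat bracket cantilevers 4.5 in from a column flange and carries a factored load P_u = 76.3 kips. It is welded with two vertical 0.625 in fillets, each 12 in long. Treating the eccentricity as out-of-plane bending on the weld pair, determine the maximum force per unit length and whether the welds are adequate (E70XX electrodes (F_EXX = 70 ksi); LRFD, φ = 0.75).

L_w = 2 × 12 = 24 in; section modulus (unit throat) S = 2 × L²/6 = 48 in².
Direct shear f_v = P/L_w = 76.3/24 = 3.179 kip/in.
Moment M = P × e = 76.3 × 4.5 = 343.35 kip·in; bending f_b = M/S = 7.153 kip/in.
f_max = √(f_v² + f_b²) = √(3.179² + 7.153²) = 7.828 kip/in.
φr_n = 0.75 × 0.6 × 70 × (0.707 × 0.625) = 13.92 kip/in → adequate.

f_max ≈ 7.83 kip/in; adequate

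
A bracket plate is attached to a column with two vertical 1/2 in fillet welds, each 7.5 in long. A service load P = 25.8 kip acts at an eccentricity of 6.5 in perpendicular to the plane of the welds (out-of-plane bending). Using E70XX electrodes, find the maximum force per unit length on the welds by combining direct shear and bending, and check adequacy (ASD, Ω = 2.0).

E70XX → F_EXX = 70 ksi.
L_w = 2 × 7.5 = 15 in; section modulus (unit throat) S = 2 × L²/6 = 18.75 in².
Direct shear f_v = P/L_w = 25.8/15 = 1.72 kip/in.
Moment M = P × e = 25.8 × 6.5 = 167.7 kip·in; bending f_b = M/S = 8.944 kip/in.
f_max = √(f_v² + f_b²) = √(1.72² + 8.944²) = 9.108 kip/in.
r_n/Ω = (1/2.0) × 0.6 × 70 × (0.707 × 0.5) = 7.423 kip/in → NOT adequate.

f_max ≈ 9.11 kip/in; NOT adequate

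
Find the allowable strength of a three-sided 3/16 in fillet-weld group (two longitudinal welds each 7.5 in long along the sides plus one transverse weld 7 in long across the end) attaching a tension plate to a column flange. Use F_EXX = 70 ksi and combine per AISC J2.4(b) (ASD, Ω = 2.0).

t_e = 0.707 × 0.1875 = 0.1326 in.
R_nwl = 0.6 × 70 × 0.1326 × 15 = 83.51 kip (longitudinal, 2 welds).
R_nwt = 0.6 × 70 × 0.1326 × 7 = 38.97 kip (transverse, base value).
(i) R_nwl + R_nwt = 122.5 kip; (ii) 0.85 R_nwl + 1.5 R_nwt = 129.4 kip.
R_n = max = 129.4 kip [governs: (ii)]; R_n/Ω = 64.72 kip.

R_n/Ω ≈ 64.7 kip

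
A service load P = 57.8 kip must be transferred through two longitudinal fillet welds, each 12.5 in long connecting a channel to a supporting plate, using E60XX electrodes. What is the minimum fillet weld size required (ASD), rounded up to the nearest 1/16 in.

w = 3/16 in

E60XX → F_EXX = 60 ksi.
Total weld length L = 25 in.
Required throat t_e = P × Ω / (0.6 F_EXX × L) = 57.8 × 2.0 / (0.6 × 60 × 25) = 0.1284 in.
Required leg w = t_e / 0.707 = 0.1817 in → use 3/16 in.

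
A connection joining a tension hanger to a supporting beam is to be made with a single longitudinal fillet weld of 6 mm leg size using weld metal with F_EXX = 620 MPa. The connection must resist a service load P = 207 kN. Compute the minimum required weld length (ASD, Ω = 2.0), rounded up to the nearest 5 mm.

Throat t_e = 0.707 × 6 = 4.242 mm.
r_n/Ω = (0.6 × 620 × 4.242) / 2.0 = 789 N/mm = 0.789 kN/mm.
L_req = P / (r_n/Ω) = 207 / 0.789 = 262.4 mm total.
Round up → use L = 265 mm.

L = 265 mm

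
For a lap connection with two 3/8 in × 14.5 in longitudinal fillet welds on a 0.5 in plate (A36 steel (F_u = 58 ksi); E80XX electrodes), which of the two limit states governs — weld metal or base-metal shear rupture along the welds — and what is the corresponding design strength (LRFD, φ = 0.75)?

φR_n ≈ 277 kip (weld metal governs)

E80XX → F_EXX = 80 ksi.
t_e = 0.707 × 0.375 = 0.2651 in; L = 29 in.
Weld metal: φR_n = 0.75 × 0.6 × 80 × 0.2651 × 29 = 276.8 kip.
Base metal (shear rupture): φR_n = 0.75 × 0.6 × 58 × 0.5 × 29 = 378.4 kip.
Governing: weld metal.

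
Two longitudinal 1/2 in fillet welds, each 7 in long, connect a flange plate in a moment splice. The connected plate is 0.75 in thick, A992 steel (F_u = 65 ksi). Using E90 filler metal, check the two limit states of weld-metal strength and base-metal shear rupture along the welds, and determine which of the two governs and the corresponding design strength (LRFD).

E90XX → F_EXX = 90 ksi.
t_e = 0.707 × 0.5 = 0.3535 in; L = 14 in.
Weld metal: φR_n = 0.75 × 0.6 × 90 × 0.3535 × 14 = 200.4 kip.
Base metal (shear rupture): φR_n = 0.75 × 0.6 × 65 × 0.75 × 14 = 307.1 kip.
Governing: weld metal.

φR_n ≈ 200 kip (weld metal governs)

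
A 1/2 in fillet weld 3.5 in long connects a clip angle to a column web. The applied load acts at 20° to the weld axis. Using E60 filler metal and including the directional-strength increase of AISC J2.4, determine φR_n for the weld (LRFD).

φR_n ≈ 36.7 kip

E60XX → F_EXX = 60 ksi.
t_e = 0.707 × 0.5 = 0.3535 in; A_we = 0.3535 × 3.5 = 1.237 in².
Directional factor: 1.0 + 0.5 sin^1.5(20°) = 1.1.
F_nw = 0.6 × 60 × 1.1 = 39.6 ksi.
φR_n = 0.75 × 39.6 × 1.237 = 36.75 kip.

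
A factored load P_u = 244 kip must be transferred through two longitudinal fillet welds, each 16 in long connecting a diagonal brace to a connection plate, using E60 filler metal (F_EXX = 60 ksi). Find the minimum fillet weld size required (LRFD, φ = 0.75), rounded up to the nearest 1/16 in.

w = 7/16 in

Total weld length L = 32 in.
Required throat t_e = P_u / (φ × 0.6 F_EXX × L) = 244 / (0.75 × 0.6 × 60 × 32) = 0.2824 in.
Required leg w = t_e / 0.707 = 0.3994 in → use 7/16 in.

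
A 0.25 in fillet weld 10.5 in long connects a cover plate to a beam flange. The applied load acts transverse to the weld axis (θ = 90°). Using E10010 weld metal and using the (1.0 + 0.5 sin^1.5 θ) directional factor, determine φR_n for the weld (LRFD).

φR_n ≈ 125 kip

E100XX → F_EXX = 100 ksi.
t_e = 0.707 × 0.25 = 0.1767 in; A_we = 0.1767 × 10.5 = 1.856 in².
Directional factor: 1.0 + 0.5 sin^1.5(90°) = 1.5.
F_nw = 0.6 × 100 × 1.5 = 90 ksi.
φR_n = 0.75 × 90 × 1.856 = 125.3 kip.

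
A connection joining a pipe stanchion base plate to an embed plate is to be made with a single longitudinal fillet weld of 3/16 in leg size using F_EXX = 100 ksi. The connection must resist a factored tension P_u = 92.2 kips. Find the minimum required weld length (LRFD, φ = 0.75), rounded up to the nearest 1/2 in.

L = 15.5 in

Throat t_e = 0.707 × 0.1875 = 0.1326 in.
φr_n = 0.75 × 0.6 × 100 × 0.1326 = 5.965 kips/in.
L_req = P_u / φr_n = 92.2 / 5.965 = 15.46 in total.
Round up → use L = 15.5 in.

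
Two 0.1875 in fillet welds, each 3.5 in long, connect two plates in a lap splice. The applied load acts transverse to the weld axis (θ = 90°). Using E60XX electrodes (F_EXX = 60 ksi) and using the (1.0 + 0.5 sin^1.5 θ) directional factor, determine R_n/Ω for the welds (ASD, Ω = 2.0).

R_n/Ω ≈ 25.1 kips

t_e = 0.707 × 0.1875 = 0.1326 in; A_we = 0.1326 × 7 = 0.9279 in².
Directional factor: 1.0 + 0.5 sin^1.5(90°) = 1.5.
F_nw = 0.6 × 60 × 1.5 = 54 ksi.
R_n/Ω = (54 × 0.9279) / 2.0 = 25.05 kips.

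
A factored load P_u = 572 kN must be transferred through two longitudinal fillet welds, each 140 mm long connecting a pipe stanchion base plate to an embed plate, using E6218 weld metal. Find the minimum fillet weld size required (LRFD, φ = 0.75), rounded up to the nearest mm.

E62XX → F_EXX = 620 MPa.
Total weld length L = 280 mm.
Required throat t_e = P_u / (φ × 0.6 F_EXX × L) = 572 / (0.75 × 0.6 × 620 × 280 × 10⁻³) = 7.322 mm.
Required leg w = t_e / 0.707 = 10.36 mm → use 11 mm.

w = 11 mm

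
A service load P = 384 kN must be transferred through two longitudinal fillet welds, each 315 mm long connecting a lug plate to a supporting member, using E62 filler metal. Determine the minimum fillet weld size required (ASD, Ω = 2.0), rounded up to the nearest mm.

w = 5 mm

E62XX → F_EXX = 620 MPa.
Total weld length L = 630 mm.
Required throat t_e = P × Ω / (0.6 F_EXX × L) = 384 × 2.0 / (0.6 × 620 × 630 × 10⁻³) = 3.277 mm.
Required leg w = t_e / 0.707 = 4.635 mm → use 5 mm.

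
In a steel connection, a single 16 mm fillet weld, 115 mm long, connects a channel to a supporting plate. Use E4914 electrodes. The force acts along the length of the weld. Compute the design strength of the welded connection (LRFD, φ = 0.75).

φR_n ≈ 287 kN

E49XX → F_EXX = 490 MPa.
Effective throat t_e = 0.707 × 16 = 11.31 mm.
Total length L = 115 mm; A_we = 11.31 × 115 = 1301 mm².
F_nw = 0.6 F_EXX = 0.6 × 490 = 294 MPa.
φR_n = 0.75 × 294 × 1301 × 10⁻³ = 286.8 kN.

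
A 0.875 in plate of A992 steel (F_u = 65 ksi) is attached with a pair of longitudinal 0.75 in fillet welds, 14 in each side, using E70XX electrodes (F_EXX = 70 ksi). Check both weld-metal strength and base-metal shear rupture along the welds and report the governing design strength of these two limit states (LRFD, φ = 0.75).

t_e = 0.707 × 0.75 = 0.5302 in; L = 28 in.
Weld metal: φR_n = 0.75 × 0.6 × 70 × 0.5302 × 28 = 467.7 kips.
Base metal (shear rupture): φR_n = 0.75 × 0.6 × 65 × 0.875 × 28 = 716.6 kips.
Governing: weld metal.

φR_n ≈ 468 kips (weld metal governs)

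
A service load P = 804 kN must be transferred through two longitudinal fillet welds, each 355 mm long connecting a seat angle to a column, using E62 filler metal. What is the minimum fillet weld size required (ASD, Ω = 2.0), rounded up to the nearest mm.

E62XX → F_EXX = 620 MPa.
Total weld length L = 710 mm.
Required throat t_e = P × Ω / (0.6 F_EXX × L) = 804 × 2.0 / (0.6 × 620 × 710 × 10⁻³) = 6.088 mm.
Required leg w = t_e / 0.707 = 8.611 mm → use 9 mm.

w = 9 mm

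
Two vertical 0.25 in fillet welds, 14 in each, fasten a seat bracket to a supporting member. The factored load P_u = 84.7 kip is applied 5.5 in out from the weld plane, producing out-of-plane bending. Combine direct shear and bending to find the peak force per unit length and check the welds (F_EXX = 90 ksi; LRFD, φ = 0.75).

L_w = 2 × 14 = 28 in; section modulus (unit throat) S = 2 × L²/6 = 65.33 in².
Direct shear f_v = P/L_w = 84.7/28 = 3.025 kip/in.
Moment M = P × e = 84.7 × 5.5 = 465.85 kip·in; bending f_b = M/S = 7.13 kip/in.
f_max = √(f_v² + f_b²) = √(3.025² + 7.13²) = 7.745 kip/in.
φr_n = 0.75 × 0.6 × 90 × (0.707 × 0.25) = 7.158 kip/in → NOT adequate.

f_max ≈ 7.75 kip/in; NOT adequate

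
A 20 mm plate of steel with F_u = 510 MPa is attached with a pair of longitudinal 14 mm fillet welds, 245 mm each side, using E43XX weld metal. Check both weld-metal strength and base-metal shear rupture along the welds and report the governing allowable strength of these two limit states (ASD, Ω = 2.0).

E43XX → F_EXX = 430 MPa.
t_e = 0.707 × 14 = 9.898 mm; L = 490 mm.
Weld metal: R_n/Ω = (1/2.0) × 0.6 × 430 × 9.898 × 490 × 10⁻³ = 625.7 kN.
Base metal (shear rupture): R_n/Ω = (1/2.0) × 0.6 × 510 × 20 × 490 × 10⁻³ = 1499 kN.
Governing: weld metal.

R_n/Ω ≈ 626 kN (weld metal governs)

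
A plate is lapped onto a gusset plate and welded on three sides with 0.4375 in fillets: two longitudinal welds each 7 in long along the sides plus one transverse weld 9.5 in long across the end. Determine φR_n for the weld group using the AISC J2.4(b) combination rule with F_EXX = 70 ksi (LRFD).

t_e = 0.707 × 0.4375 = 0.3093 in.
R_nwl = 0.6 × 70 × 0.3093 × 14 = 181.9 kips (longitudinal, 2 welds).
R_nwt = 0.6 × 70 × 0.3093 × 9.5 = 123.4 kips (transverse, base value).
(i) R_nwl + R_nwt = 305.3 kips; (ii) 0.85 R_nwl + 1.5 R_nwt = 339.7 kips.
R_n = max = 339.7 kips [governs: (ii)]; φR_n = 254.8 kips.

φR_n ≈ 255 kips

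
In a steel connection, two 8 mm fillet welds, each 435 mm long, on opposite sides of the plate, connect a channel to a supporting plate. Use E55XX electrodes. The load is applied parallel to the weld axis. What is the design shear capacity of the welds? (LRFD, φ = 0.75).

φR_n ≈ 1220 kN

E55XX → F_EXX = 550 MPa.
Effective throat t_e = 0.707 × 8 = 5.656 mm.
Total length L = 870 mm; A_we = 5.656 × 870 = 4921 mm².
F_nw = 0.6 F_EXX = 0.6 × 550 = 330 MPa.
φR_n = 0.75 × 330 × 4921 × 10⁻³ = 1218 kN.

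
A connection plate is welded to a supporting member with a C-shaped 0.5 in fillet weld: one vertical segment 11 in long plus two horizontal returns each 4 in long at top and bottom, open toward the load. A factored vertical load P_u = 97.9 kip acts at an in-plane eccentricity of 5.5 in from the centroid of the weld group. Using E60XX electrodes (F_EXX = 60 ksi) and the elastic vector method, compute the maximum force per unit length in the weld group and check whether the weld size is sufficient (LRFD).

f_max ≈ 12.3 kip/in; NOT adequate

Total weld length L_w = 19 in. Treat welds as unit-width lines.
Centroid: x̄ = 2×4×2 / 19 = 0.8421 in from the vertical weld.
Polar moment about centroid: J = I_x + I_y = [11³/12 + 2×4×5.5²] + [11×0.8421² + 2(4³/12 + 4×1.158²)] = 382.1 in³.
Direct shear f_v = P/L_w = 97.9 / 19 = 5.153 kip/in (vertical).
Torsion M = P·e = 97.9 × 5.5 = 538.45 kip·in.
Critical point at (x, y) = (3.158, 5.5) from centroid. f_tx = M·y/J = 7.75 kip/in; f_ty = M·x/J = 4.45 kip/in.
Resultant f_max = √[f_tx² + (f_v + f_ty)²] = √[7.75² + (5.153 + 4.45)²] = 12.34 kip/in.
Capacity per unit length: φr_n = 0.75 × 0.6 × 60 × (0.707 × 0.5) = 9.544 kip/in.
12.34 > 9.544 → NOT adequate.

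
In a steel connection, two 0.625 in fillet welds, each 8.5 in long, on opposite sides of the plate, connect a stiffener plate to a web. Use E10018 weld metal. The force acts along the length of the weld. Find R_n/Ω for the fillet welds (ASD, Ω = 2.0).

E100XX → F_EXX = 100 ksi.
Effective throat t_e = 0.707 × 0.625 = 0.4419 in.
Total length L = 17 in; A_we = 0.4419 × 17 = 7.512 in².
F_nw = 0.6 F_EXX = 0.6 × 100 = 60 ksi.
R_n = 60 × 7.512 = 450.7 kip; R_n/Ω = 450.7/2.0 = 225.4 kip.

R_n/Ω ≈ 225 kip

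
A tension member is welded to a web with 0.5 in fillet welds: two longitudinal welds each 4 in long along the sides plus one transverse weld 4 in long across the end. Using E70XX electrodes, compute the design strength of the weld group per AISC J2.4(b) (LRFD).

φR_n ≈ 143 kip

E70XX → F_EXX = 70 ksi.
t_e = 0.707 × 0.5 = 0.3535 in.
R_nwl = 0.6 × 70 × 0.3535 × 8 = 118.8 kip (longitudinal, 2 welds).
R_nwt = 0.6 × 70 × 0.3535 × 4 = 59.39 kip (transverse, base value).
(i) R_nwl + R_nwt = 178.2 kip; (ii) 0.85 R_nwl + 1.5 R_nwt = 190 kip.
R_n = max = 190 kip [governs: (ii)]; φR_n = 142.5 kip.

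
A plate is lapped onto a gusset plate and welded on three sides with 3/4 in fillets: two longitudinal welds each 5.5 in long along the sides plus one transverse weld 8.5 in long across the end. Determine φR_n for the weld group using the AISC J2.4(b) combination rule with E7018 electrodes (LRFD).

φR_n ≈ 369 kip

E70XX → F_EXX = 70 ksi.
t_e = 0.707 × 0.75 = 0.5302 in.
R_nwl = 0.6 × 70 × 0.5302 × 11 = 245 kip (longitudinal, 2 welds).
R_nwt = 0.6 × 70 × 0.5302 × 8.5 = 189.3 kip (transverse, base value).
(i) R_nwl + R_nwt = 434.3 kip; (ii) 0.85 R_nwl + 1.5 R_nwt = 492.2 kip.
R_n = max = 492.2 kip [governs: (ii)]; φR_n = 369.1 kip.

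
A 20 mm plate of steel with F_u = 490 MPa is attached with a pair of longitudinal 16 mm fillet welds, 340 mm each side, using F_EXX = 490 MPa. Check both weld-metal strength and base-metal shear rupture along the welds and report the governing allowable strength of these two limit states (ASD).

R_n/Ω ≈ 1130 kN (weld metal governs)

t_e = 0.707 × 16 = 11.31 mm; L = 680 mm.
Weld metal: R_n/Ω = (1/2.0) × 0.6 × 490 × 11.31 × 680 × 10⁻³ = 1131 kN.
Base metal (shear rupture): R_n/Ω = (1/2.0) × 0.6 × 490 × 20 × 680 × 10⁻³ = 1999 kN.
Governing: weld metal.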